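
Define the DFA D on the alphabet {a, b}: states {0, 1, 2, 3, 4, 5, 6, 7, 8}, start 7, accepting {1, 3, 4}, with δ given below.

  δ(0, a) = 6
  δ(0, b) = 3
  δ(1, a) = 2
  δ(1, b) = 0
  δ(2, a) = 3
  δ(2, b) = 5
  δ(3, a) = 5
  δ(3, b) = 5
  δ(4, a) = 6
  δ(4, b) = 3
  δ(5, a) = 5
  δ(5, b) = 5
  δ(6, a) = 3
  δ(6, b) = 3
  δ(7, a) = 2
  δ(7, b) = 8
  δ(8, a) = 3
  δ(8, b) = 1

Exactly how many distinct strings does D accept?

The useful subgraph on states {0, 1, 2, 3, 6, 7, 8} is acyclic, so L(D) is finite; the longest accepting path visits 6 useful states, giving maximum string length 5.
Counting accepting paths from 7 by length: 3 of length 2, 2 of length 4, 2 of length 5. Total 7.

7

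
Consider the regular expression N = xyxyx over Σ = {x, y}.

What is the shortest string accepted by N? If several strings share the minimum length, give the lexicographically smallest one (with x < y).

By inspection of the expression, no string of length less than 5 matches, and xyxyx is the lexicographically first match of length 5.

xyxyx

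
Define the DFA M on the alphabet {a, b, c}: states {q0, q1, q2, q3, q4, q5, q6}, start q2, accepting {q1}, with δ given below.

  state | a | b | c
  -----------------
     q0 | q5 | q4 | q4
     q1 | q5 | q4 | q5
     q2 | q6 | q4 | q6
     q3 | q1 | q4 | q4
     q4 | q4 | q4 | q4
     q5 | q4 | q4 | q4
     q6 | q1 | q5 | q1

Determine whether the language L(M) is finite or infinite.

The useful states (reachable from q2 and able to reach an accepting state) are {q1, q2, q6}.
Restricted to these states the transition graph has no cycle, so every accepting path has bounded length and L is finite.

finite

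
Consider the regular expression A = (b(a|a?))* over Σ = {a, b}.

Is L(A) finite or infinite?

infinite

The expression contains a Kleene star applied to a subexpression that matches at least one nonempty string, so it matches strings of unbounded length.
Hence L(A) is infinite.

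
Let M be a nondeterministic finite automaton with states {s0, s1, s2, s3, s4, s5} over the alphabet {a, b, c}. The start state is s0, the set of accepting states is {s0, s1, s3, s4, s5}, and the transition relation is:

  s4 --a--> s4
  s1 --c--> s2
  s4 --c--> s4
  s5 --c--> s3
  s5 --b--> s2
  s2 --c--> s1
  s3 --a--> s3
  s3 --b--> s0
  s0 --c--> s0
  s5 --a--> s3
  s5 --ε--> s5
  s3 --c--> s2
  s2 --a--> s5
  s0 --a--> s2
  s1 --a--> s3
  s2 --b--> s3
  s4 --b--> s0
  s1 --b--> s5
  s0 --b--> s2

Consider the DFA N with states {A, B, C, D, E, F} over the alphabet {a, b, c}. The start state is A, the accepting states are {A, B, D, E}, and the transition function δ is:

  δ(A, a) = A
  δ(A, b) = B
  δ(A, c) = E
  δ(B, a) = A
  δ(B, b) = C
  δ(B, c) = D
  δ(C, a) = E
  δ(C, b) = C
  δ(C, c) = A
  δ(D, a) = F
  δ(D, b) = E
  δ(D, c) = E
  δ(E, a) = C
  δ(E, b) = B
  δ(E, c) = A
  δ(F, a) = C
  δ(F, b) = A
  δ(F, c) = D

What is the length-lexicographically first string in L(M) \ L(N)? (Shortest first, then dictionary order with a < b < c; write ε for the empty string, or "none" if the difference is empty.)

bb

The string bb is accepted by M but not by N.
No shorter string lies in the difference, and bb is the lexicographically first length-2 string in L(M) \ L(N).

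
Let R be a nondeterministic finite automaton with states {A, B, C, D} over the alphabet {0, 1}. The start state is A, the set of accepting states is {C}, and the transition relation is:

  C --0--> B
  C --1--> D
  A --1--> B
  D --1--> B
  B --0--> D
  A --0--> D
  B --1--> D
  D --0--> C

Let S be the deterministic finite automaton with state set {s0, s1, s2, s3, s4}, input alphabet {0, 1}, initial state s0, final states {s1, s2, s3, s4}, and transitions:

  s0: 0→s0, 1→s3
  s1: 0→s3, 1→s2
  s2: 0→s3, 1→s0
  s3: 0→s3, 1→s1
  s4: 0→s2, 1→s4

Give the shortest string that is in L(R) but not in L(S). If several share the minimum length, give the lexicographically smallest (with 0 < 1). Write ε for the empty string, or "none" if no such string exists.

00

The string 00 is accepted by R but not by S.
No shorter string lies in the difference, and 00 is the lexicographically first length-2 string in L(R) \ L(S).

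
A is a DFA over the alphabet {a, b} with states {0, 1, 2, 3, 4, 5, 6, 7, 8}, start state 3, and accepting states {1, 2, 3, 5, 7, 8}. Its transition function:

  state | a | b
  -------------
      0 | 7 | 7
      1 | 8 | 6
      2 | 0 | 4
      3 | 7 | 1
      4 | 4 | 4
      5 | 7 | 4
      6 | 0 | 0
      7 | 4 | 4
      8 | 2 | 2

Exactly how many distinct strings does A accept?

14

The useful subgraph on states {0, 1, 2, 3, 6, 7, 8} is acyclic, so L(A) is finite; the longest accepting path visits 6 useful states, giving maximum string length 5.
Counting accepting paths from 3 by length: 1 of length 0, 2 of length 1, 1 of length 2, 2 of length 3, 4 of length 4, 4 of length 5. Total 14.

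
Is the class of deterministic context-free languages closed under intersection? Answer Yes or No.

No

DCFLs are closed under complement (normalise the DPDA to read all of its input, then flip the verdict). If they were also closed under intersection, De Morgan would make them closed under union; but {aⁿbⁿ : n≥0} and {aⁿb²ⁿ : n≥0} are DCFLs (push the a's; pop one per b, respectively one per two b's) whose union no deterministic PDA accepts: a DPDA for it would have a single run on aⁿb²ⁿ, accepting after the prefix aⁿbⁿ and accepting again after n more b's; an ordinary PDA that simulates it on a's and b's and, at any moment when it is accepting, may switch to reading only a fresh letter c while feeding each c to the simulation as a b, would accept aⁱbʲcᵏ (k≥1) exactly when both aⁱbʲ and aⁱbʲ⁺ᵏ are in the language, i.e. its language intersected with the regular set a*b*c⁺ would be exactly {aⁿbⁿcⁿ : n≥1} — impossible, since context-free languages are closed under intersection with regular sets and {aⁿbⁿcⁿ} is not context-free.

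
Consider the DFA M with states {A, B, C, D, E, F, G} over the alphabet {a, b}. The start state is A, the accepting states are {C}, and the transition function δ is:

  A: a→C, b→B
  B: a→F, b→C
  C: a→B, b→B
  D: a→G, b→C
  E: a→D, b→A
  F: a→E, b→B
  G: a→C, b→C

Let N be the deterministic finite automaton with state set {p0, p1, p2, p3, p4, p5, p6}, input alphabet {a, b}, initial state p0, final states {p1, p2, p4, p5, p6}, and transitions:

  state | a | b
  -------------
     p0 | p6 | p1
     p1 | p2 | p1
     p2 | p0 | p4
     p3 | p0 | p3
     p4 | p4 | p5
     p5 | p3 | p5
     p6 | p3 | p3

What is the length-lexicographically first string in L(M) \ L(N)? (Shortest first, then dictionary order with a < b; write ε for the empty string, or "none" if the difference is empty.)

aab

The string aab is accepted by M but not by N.
No shorter string lies in the difference, and aab is the lexicographically first length-3 string in L(M) \ L(N).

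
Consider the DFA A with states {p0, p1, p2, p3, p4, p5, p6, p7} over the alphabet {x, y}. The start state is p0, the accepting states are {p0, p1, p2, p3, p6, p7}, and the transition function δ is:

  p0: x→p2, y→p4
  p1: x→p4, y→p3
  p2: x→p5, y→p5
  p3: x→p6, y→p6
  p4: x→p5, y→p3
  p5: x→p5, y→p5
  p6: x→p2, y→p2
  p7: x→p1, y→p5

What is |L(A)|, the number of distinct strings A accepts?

The useful subgraph on states {p0, p2, p3, p4, p6} is acyclic, so L(A) is finite; the longest accepting path visits 5 useful states, giving maximum string length 4.
Counting accepting paths from p0 by length: 1 of length 0, 1 of length 1, 1 of length 2, 2 of length 3, 4 of length 4. Total 9.

9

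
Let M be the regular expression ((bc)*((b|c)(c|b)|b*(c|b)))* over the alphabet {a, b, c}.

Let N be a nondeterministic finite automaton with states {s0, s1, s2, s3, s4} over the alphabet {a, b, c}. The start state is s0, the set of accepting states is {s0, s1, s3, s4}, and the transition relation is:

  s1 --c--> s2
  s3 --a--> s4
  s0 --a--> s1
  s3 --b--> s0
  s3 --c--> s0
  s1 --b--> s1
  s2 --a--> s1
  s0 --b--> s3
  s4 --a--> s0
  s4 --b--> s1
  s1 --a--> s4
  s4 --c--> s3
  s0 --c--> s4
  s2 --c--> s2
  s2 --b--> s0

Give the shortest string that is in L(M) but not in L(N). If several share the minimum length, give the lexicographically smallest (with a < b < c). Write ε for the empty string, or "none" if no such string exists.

cbc

The string cbc is accepted by M but not by N.
No shorter string lies in the difference, and cbc is the lexicographically first length-3 string in L(M) \ L(N).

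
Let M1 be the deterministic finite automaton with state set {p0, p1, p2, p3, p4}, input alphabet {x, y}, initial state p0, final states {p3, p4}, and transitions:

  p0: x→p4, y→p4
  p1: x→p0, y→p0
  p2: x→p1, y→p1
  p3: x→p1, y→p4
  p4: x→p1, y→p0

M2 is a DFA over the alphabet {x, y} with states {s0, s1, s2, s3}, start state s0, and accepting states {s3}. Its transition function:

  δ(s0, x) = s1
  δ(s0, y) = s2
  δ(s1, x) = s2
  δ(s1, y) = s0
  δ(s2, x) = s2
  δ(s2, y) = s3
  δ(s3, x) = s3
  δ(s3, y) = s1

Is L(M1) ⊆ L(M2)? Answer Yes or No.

The string x is in L(M1) but not in L(M2).
So L(M1) ⊄ L(M2).

No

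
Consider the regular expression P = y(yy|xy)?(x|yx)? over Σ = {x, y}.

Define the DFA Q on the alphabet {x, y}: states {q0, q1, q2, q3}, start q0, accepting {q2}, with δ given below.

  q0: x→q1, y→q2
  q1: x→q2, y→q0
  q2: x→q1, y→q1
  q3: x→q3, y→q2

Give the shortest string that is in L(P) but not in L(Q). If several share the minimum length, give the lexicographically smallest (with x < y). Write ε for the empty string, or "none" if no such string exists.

yx

The string yx is accepted by P but not by Q.
No shorter string lies in the difference, and yx is the lexicographically first length-2 string in L(P) \ L(Q).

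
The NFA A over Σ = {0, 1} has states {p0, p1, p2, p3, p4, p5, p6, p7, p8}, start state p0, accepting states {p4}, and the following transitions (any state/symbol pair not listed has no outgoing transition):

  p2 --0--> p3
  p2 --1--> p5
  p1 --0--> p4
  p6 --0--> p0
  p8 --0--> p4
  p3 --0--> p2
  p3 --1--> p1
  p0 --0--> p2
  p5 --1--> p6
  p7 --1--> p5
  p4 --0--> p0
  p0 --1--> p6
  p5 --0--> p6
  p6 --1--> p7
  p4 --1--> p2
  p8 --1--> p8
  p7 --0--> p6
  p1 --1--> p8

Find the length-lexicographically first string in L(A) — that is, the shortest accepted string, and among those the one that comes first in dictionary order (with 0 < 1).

0010

A breadth-first search from p0 reaches an accepting state first via the path p0 → p2 → p3 → p1 → p4 on input 0010.
No string of length < 4 is accepted (BFS exhausts all shorter strings without reaching an accepting state), and 0010 is the lexicographically least accepting string of length 4.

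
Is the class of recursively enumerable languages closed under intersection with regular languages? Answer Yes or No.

Yes

First check the input against a DFA for the regular language; if it passes, run the recogniser for L and accept when it does.
So the recursively enumerable languages are closed under intersection with a regular language.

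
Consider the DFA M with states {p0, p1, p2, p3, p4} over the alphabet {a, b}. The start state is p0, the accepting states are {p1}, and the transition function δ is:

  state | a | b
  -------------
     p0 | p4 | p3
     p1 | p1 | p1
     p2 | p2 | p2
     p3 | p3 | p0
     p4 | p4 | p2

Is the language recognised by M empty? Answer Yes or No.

The states reachable from the start state are {p0, p2, p3, p4}.
None of the accepting states {p1} is reachable, so no string is accepted and L(M) = ∅.

Yes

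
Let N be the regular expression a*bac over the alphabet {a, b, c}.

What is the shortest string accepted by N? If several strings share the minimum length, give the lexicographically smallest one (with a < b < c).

By inspection of the expression, no string of length less than 3 matches, and bac is the lexicographically first match of length 3.

bac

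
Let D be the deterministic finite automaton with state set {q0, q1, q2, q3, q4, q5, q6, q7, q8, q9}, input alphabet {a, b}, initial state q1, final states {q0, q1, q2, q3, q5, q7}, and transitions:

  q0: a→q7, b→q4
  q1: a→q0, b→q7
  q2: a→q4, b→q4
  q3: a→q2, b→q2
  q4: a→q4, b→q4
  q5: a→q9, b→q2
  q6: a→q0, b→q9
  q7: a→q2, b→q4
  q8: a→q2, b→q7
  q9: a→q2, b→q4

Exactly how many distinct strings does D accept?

The useful subgraph on states {q0, q1, q2, q7} is acyclic, so L(D) is finite; the longest accepting path visits 4 useful states, giving maximum string length 3.
Counting accepting paths from q1 by length: 1 of length 0, 2 of length 1, 2 of length 2, 1 of length 3. Total 6.

6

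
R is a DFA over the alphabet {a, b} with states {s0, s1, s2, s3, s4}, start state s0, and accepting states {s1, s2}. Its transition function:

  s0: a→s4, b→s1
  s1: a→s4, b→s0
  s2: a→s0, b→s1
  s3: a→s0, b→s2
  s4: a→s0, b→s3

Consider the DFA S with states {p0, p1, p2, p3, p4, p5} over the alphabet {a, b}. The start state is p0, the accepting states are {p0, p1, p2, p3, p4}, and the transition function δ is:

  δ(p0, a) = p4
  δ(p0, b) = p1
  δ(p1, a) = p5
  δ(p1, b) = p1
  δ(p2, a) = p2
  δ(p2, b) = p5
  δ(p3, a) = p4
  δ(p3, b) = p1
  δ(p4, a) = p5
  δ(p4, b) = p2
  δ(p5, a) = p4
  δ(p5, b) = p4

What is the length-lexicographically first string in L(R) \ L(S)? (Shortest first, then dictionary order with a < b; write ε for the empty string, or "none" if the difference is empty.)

abb

The string abb is accepted by R but not by S.
No shorter string lies in the difference, and abb is the lexicographically first length-3 string in L(R) \ L(S).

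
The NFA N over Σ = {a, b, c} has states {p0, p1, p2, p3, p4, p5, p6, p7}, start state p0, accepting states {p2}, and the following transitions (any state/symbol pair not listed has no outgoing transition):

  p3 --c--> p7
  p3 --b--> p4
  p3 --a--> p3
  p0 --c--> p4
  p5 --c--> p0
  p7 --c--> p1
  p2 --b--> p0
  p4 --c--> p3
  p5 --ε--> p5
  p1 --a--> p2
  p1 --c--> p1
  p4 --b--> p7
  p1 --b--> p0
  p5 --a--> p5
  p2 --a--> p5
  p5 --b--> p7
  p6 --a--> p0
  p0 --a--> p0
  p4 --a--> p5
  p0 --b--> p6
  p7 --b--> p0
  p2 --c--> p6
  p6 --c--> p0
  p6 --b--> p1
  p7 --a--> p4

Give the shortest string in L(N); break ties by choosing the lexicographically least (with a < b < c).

bba

A breadth-first search from p0 reaches an accepting state first via the path p0 → p6 → p1 → p2 on input bba.
No string of length < 3 is accepted (BFS exhausts all shorter strings without reaching an accepting state), and bba is the lexicographically least accepting string of length 3.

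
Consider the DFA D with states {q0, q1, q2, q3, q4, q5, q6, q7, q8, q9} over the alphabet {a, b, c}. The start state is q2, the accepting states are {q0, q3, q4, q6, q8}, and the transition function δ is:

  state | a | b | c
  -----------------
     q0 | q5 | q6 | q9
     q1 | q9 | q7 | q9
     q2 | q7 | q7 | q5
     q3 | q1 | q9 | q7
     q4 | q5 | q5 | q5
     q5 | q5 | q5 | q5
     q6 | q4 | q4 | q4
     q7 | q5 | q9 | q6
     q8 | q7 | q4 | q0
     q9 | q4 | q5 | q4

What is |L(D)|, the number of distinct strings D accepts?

The useful subgraph on states {q2, q4, q6, q7, q9} is acyclic, so L(D) is finite; the longest accepting path visits 4 useful states, giving maximum string length 3.
Counting accepting paths from q2 by length: 2 of length 2, 10 of length 3. Total 12.

12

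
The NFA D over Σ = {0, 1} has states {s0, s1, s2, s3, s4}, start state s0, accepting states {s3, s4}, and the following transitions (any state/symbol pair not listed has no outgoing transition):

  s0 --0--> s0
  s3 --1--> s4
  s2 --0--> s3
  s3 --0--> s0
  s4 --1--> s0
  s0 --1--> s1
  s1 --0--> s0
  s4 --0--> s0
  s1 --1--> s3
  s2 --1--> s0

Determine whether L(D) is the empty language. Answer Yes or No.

No

The string 11 is accepted: the run s0 → s1 → s3 ends in the accepting state s3.
Since at least one string is accepted, L(D) is not empty.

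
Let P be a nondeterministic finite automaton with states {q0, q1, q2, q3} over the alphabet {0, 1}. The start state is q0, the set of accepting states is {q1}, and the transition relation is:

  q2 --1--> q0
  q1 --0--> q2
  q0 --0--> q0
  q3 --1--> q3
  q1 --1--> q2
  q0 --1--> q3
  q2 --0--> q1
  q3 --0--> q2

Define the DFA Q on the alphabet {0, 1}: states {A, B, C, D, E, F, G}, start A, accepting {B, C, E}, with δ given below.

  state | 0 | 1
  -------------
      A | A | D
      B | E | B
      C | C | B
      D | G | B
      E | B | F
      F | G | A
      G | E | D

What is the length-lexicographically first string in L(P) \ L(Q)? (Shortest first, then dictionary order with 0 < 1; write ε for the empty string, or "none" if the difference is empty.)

The string 10010 is accepted by P but not by Q.
No shorter string lies in the difference, and 10010 is the lexicographically first length-5 string in L(P) \ L(Q).

10010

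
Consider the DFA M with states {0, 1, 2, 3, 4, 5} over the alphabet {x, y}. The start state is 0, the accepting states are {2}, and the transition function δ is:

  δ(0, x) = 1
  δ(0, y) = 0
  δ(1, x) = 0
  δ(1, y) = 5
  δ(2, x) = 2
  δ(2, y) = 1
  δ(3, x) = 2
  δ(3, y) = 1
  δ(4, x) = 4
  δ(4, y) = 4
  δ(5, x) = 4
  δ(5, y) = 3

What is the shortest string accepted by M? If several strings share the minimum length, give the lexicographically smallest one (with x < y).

A breadth-first search from 0 reaches an accepting state first via the path 0 → 1 → 5 → 3 → 2 on input xyyx.
No string of length < 4 is accepted (BFS exhausts all shorter strings without reaching an accepting state), and xyyx is the lexicographically least accepting string of length 4.

xyyx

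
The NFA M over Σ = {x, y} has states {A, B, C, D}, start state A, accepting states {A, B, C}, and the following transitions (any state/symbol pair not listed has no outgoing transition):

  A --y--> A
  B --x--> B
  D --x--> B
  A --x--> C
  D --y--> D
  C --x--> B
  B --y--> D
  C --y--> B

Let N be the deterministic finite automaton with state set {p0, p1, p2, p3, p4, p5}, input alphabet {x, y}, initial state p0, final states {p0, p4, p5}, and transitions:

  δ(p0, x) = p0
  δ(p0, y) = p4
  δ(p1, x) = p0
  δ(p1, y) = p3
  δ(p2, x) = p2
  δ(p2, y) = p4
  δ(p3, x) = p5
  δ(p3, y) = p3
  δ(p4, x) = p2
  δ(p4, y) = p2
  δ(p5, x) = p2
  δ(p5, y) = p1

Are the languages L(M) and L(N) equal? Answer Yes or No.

No

The string yx is accepted by M but rejected by N.
So L(M) ≠ L(N).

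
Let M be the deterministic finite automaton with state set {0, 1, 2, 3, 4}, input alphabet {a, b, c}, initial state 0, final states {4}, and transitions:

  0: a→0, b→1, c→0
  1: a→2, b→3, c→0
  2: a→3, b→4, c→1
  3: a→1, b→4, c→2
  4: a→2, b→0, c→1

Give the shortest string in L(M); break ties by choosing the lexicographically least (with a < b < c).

A breadth-first search from 0 reaches an accepting state first via the path 0 → 1 → 2 → 4 on input bab.
No string of length < 3 is accepted (BFS exhausts all shorter strings without reaching an accepting state), and bab is the lexicographically least accepting string of length 3.

bab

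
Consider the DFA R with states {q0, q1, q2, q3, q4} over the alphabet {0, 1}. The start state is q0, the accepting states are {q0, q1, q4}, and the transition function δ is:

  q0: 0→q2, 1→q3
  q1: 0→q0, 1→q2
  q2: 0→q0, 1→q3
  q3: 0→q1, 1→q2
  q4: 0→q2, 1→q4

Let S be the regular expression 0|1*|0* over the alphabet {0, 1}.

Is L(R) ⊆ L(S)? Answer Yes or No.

The string 10 is in L(R) but not in L(S).
So L(R) ⊄ L(S).

No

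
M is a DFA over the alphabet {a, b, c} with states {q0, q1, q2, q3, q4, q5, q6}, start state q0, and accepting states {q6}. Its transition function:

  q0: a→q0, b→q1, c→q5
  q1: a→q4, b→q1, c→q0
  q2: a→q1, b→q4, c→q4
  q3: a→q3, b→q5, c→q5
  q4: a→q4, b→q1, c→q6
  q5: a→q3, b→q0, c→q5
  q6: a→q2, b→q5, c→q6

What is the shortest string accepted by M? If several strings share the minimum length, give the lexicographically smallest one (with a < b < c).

bac

A breadth-first search from q0 reaches an accepting state first via the path q0 → q1 → q4 → q6 on input bac.
No string of length < 3 is accepted (BFS exhausts all shorter strings without reaching an accepting state), and bac is the lexicographically least accepting string of length 3.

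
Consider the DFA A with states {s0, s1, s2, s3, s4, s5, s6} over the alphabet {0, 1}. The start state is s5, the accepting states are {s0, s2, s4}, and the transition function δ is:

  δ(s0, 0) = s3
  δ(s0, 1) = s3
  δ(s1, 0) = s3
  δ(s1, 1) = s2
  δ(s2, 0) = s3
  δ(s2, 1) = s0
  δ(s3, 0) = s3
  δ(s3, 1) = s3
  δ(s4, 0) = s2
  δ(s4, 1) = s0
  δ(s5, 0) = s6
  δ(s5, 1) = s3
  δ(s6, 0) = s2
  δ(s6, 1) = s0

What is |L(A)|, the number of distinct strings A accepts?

The useful subgraph on states {s0, s2, s5, s6} is acyclic, so L(A) is finite; the longest accepting path visits 4 useful states, giving maximum string length 3.
Counting accepting paths from s5 by length: 2 of length 2, 1 of length 3. Total 3.

3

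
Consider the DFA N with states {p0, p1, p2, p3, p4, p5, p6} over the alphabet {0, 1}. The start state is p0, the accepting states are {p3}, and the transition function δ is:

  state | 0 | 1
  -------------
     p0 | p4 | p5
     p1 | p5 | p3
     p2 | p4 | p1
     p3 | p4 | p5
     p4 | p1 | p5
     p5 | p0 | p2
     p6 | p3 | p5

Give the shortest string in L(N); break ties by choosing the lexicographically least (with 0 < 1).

001

A breadth-first search from p0 reaches an accepting state first via the path p0 → p4 → p1 → p3 on input 001.
No string of length < 3 is accepted (BFS exhausts all shorter strings without reaching an accepting state), and 001 is the lexicographically least accepting string of length 3.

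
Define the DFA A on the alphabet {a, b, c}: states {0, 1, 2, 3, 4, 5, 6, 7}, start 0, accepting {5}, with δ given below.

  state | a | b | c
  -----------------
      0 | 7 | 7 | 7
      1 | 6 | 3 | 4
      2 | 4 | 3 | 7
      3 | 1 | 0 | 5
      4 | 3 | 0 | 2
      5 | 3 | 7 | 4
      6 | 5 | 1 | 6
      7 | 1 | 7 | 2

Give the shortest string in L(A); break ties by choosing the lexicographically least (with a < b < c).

A breadth-first search from 0 reaches an accepting state first via the path 0 → 7 → 1 → 6 → 5 on input aaaa.
No string of length < 4 is accepted (BFS exhausts all shorter strings without reaching an accepting state), and aaaa is the lexicographically least accepting string of length 4.

aaaa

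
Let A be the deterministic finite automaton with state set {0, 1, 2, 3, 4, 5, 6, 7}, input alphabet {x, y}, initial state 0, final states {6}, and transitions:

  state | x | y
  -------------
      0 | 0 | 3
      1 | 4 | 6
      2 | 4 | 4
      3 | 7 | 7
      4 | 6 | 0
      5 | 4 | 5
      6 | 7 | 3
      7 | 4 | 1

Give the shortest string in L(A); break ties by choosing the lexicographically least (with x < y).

yxxx

A breadth-first search from 0 reaches an accepting state first via the path 0 → 3 → 7 → 4 → 6 on input yxxx.
No string of length < 4 is accepted (BFS exhausts all shorter strings without reaching an accepting state), and yxxx is the lexicographically least accepting string of length 4.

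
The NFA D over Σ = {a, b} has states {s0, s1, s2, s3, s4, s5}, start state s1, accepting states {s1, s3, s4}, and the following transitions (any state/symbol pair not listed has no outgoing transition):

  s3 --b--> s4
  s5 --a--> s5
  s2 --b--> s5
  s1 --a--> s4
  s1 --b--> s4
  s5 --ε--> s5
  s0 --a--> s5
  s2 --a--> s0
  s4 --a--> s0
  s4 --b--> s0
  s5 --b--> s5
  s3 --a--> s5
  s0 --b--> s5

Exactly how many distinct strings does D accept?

3

The useful subgraph on states {s1, s4} is acyclic, so L(D) is finite; the longest accepting path visits 2 useful states, giving maximum string length 1.
Counting accepting paths from s1 by length: 1 of length 0, 2 of length 1. Total 3.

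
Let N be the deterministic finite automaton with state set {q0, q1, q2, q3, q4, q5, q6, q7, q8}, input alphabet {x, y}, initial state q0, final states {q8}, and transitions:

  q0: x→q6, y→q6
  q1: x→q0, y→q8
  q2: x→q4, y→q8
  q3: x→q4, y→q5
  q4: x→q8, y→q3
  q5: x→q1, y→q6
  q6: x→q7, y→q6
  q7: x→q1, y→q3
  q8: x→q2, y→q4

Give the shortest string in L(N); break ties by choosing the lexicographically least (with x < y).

A breadth-first search from q0 reaches an accepting state first via the path q0 → q6 → q7 → q1 → q8 on input xxxy.
No string of length < 4 is accepted (BFS exhausts all shorter strings without reaching an accepting state), and xxxy is the lexicographically least accepting string of length 4.

xxxy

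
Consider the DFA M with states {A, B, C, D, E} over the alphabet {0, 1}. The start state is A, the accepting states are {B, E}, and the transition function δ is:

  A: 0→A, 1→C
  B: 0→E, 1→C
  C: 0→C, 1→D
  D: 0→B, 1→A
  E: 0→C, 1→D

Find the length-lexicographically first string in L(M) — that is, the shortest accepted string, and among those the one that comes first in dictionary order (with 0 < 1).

A breadth-first search from A reaches an accepting state first via the path A → C → D → B on input 110.
No string of length < 3 is accepted (BFS exhausts all shorter strings without reaching an accepting state), and 110 is the lexicographically least accepting string of length 3.

110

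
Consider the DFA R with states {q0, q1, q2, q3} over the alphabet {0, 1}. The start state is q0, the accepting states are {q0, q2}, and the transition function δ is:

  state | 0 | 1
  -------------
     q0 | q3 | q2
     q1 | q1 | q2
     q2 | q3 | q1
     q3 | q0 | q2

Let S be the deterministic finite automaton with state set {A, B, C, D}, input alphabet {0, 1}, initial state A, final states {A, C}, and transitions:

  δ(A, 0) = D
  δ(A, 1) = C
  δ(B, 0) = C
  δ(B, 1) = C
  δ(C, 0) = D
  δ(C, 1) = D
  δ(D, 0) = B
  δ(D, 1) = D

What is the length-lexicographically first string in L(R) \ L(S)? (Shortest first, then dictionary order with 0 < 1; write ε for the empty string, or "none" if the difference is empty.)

The string 00 is accepted by R but not by S.
No shorter string lies in the difference, and 00 is the lexicographically first length-2 string in L(R) \ L(S).

00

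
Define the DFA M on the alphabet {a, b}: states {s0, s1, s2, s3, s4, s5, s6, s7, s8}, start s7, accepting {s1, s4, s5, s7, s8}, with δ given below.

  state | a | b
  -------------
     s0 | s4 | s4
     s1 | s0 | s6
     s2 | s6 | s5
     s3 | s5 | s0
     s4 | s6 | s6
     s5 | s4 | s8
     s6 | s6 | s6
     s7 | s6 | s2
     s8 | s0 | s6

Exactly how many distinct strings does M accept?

The useful subgraph on states {s0, s2, s4, s5, s7, s8} is acyclic, so L(M) is finite; the longest accepting path visits 6 useful states, giving maximum string length 5.
Counting accepting paths from s7 by length: 1 of length 0, 1 of length 2, 2 of length 3, 2 of length 5. Total 6.

6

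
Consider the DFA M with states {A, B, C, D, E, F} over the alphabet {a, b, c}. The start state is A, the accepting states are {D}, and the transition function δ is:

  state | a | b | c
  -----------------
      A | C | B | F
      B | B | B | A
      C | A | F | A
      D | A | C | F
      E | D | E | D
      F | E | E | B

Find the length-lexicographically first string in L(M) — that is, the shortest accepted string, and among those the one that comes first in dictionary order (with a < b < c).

caa

A breadth-first search from A reaches an accepting state first via the path A → F → E → D on input caa.
No string of length < 3 is accepted (BFS exhausts all shorter strings without reaching an accepting state), and caa is the lexicographically least accepting string of length 3.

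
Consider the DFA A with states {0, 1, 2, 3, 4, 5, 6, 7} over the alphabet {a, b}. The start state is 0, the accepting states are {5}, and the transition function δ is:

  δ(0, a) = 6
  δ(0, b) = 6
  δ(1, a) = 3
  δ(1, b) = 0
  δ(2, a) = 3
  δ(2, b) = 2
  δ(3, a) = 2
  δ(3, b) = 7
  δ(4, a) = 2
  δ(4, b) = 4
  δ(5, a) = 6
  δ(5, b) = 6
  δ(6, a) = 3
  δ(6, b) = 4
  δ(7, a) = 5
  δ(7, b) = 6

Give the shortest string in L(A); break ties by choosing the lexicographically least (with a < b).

A breadth-first search from 0 reaches an accepting state first via the path 0 → 6 → 3 → 7 → 5 on input aaba.
No string of length < 4 is accepted (BFS exhausts all shorter strings without reaching an accepting state), and aaba is the lexicographically least accepting string of length 4.

aaba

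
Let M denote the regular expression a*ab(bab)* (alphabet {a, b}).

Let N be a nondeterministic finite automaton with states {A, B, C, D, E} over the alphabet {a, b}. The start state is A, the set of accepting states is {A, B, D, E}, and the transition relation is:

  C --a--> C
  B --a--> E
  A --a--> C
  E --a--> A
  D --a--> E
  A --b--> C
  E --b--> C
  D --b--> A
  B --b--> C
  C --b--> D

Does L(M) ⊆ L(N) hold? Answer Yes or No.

Converting the expression M to a DFA (subset construction, then merging equivalent states) gives the minimal DFA with states {m0, m1, m2, m3, m4, m5}, start state m0, accepting states {m3} and transitions m0: a→m1, b→m2; m1: a→m1, b→m3; m2: a→m2, b→m2; m3: a→m2, b→m4; m4: a→m5, b→m2; m5: a→m2, b→m3.
Exploring the product automaton M × N from the start pair (m0, A), following both machines on each input symbol, reaches 9 state pairs: (m0, A), (m1, C), (m2, C), (m3, D), (m2, D), (m2, E), (m4, A), (m2, A), (m5, C).
M accepts in {m3} and N accepts in {A, B, D, E}. The reachable pairs whose M-component is accepting are (m3, D); in each of them the N-component is accepting too, so the product for L(M) \ L(N) (M-component accepting, N-component rejecting) has no reachable accepting pair and the difference is empty.
Hence every string in L(M) is also in L(N).

Yes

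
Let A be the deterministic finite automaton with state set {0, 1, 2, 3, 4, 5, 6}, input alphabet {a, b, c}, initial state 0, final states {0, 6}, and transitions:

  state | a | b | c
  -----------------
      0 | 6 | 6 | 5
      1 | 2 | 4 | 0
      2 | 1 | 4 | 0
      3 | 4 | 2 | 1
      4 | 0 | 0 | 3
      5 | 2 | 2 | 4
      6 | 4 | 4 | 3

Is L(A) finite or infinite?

State 0 is reachable from the start and can reach an accepting state, and it lies on the cycle 0 → 5 → 2 → 0.
Traversing that cycle any number of times yields accepted strings of unbounded length, so the language is infinite.

infinite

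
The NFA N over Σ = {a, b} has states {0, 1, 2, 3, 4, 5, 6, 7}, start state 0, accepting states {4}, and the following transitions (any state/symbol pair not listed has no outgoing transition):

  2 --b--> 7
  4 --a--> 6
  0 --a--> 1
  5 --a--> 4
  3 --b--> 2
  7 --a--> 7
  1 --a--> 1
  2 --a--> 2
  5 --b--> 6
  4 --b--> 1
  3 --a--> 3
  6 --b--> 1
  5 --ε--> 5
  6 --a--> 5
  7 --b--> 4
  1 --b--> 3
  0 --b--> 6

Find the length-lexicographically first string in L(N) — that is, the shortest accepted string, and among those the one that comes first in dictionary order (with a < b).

A breadth-first search from 0 reaches an accepting state first via the path 0 → 6 → 5 → 4 on input baa.
No string of length < 3 is accepted (BFS exhausts all shorter strings without reaching an accepting state), and baa is the lexicographically least accepting string of length 3.

baa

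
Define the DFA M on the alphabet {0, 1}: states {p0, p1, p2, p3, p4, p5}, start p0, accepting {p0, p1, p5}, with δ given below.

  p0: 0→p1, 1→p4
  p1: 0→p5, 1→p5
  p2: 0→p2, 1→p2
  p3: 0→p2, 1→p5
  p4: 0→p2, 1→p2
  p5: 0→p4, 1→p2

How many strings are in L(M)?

The useful subgraph on states {p0, p1, p5} is acyclic, so L(M) is finite; the longest accepting path visits 3 useful states, giving maximum string length 2.
Counting accepting paths from p0 by length: 1 of length 0, 1 of length 1, 2 of length 2. Total 4.

4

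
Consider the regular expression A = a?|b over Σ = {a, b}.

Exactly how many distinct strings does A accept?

3

The expression has no Kleene star, so L(A) is finite. Expanding the alternatives gives {ε, a, b}.
That is 1 of length 0, 2 of length 1: 3 strings in all.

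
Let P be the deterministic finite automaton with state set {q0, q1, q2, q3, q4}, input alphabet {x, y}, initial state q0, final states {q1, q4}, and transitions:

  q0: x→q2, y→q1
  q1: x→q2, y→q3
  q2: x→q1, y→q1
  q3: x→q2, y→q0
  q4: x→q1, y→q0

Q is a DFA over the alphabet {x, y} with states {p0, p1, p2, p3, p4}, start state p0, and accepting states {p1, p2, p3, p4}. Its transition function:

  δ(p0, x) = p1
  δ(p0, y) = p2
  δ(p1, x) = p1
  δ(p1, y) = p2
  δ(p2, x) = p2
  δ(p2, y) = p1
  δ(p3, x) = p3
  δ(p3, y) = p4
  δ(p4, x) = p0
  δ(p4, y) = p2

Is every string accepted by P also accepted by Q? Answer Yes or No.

Exploring the product automaton P × Q from the start pair (q0, p0), following both machines on each input symbol, reaches 9 state pairs: (q0, p0), (q2, p1), (q1, p2), (q1, p1), (q2, p2), (q3, p1), (q3, p2), (q0, p2), (q0, p1).
P accepts in {q1, q4} and Q accepts in {p1, p2, p3, p4}. The reachable pairs whose P-component is accepting are (q1, p2), (q1, p1); in each of them the Q-component is accepting too, so the product for L(P) \ L(Q) (P-component accepting, Q-component rejecting) has no reachable accepting pair and the difference is empty.
Hence every string in L(P) is also in L(Q).

Yes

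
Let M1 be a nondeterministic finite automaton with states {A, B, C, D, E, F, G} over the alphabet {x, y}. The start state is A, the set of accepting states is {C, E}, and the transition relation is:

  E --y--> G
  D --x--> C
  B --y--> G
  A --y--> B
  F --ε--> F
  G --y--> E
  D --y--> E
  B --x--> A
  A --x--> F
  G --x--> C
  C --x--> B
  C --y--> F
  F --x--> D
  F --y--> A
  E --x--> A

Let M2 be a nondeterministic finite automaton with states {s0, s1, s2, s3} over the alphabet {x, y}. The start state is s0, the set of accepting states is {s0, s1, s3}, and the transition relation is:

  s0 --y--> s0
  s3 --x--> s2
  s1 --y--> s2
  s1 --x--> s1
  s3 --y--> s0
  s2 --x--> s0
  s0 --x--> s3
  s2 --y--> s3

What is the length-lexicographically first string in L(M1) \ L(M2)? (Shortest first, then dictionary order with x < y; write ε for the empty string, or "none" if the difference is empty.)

xxxyxx

The string xxxyxx is accepted by M1 but not by M2.
No shorter string lies in the difference, and xxxyxx is the lexicographically first length-6 string in L(M1) \ L(M2).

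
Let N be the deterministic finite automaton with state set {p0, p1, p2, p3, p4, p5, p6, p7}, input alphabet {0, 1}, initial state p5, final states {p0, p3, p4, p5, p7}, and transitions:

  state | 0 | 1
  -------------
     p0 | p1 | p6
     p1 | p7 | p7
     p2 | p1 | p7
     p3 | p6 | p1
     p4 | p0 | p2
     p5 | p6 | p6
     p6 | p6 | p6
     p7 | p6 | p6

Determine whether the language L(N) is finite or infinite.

finite

The useful states (reachable from p5 and able to reach an accepting state) are {p5}.
Restricted to these states the transition graph has no cycle, so every accepting path has bounded length and L is finite.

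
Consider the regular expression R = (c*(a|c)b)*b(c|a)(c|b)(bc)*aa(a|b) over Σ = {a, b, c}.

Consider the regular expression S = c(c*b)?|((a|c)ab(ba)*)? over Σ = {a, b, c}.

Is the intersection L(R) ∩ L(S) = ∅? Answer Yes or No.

Converting the expression R to a DFA (subset construction, then merging equivalent states) gives the minimal DFA with states {r0, r1, r2, r3, r4, r5, r6, r7, r8, r9, r10}, start state r0, accepting states {r10} and transitions r0: a→r1, b→r2, c→r3; r1: a→r4, b→r0, c→r4; r2: a→r5, b→r4, c→r5; r3: a→r1, b→r0, c→r3; r4: a→r4, b→r4, c→r4; r5: a→r4, b→r6, c→r6; r6: a→r7, b→r8, c→r4; r7: a→r9, b→r4, c→r4; r8: a→r4, b→r4, c→r6; r9: a→r10, b→r10, c→r4; r10: a→r4, b→r4, c→r4.
Converting the expression S to a DFA (subset construction, then merging equivalent states) gives the minimal DFA with states {s0, s1, s2, s3, s4, s5, s6, s7, s8}, start state s0, accepting states {s0, s3, s5, s7} and transitions s0: a→s1, b→s2, c→s3; s1: a→s4, b→s2, c→s2; s2: a→s2, b→s2, c→s2; s3: a→s4, b→s5, c→s6; s4: a→s2, b→s7, c→s2; s5: a→s2, b→s2, c→s2; s6: a→s2, b→s5, c→s6; s7: a→s2, b→s8, c→s2; s8: a→s7, b→s2, c→s2.
Exploring the product automaton R × S from the start pair (r0, s0), following both machines on each input symbol, reaches 25 state pairs: (r0, s0), (r1, s1), (r2, s2), (r3, s3), (r4, s4), (r0, s2), (r4, s2), (r5, s2), (r1, s4), (r0, s5), (r3, s6), (r4, s7), (r1, s2), (r3, s2), (r6, s2), (r0, s7), (r4, s8), (r7, s2), (r8, s2), (r2, s8), (r9, s2), (r5, s7), (r10, s2), (r6, s8), (r7, s7).
R accepts in {r10} and S accepts in {s0, s3, s5, s7}; no reachable pair has both components accepting, so no string drives both machines to acceptance simultaneously and L(R) ∩ L(S) = ∅.
So no string is accepted by both, and the intersection is empty.

Yes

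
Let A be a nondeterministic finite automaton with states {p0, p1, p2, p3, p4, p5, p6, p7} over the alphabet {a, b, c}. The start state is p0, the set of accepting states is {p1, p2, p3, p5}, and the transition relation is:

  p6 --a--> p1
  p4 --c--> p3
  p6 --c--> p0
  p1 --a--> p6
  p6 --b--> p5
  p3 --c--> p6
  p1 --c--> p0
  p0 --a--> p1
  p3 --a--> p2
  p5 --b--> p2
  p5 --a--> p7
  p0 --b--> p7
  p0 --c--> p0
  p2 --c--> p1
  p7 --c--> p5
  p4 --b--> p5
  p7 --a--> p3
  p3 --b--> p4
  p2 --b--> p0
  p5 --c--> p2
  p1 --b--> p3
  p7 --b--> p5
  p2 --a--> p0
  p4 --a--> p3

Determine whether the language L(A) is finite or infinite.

infinite

State p0 is reachable from the start and can reach an accepting state, and it lies on the cycle p0 → p0.
Traversing that cycle any number of times yields accepted strings of unbounded length, so the language is infinite.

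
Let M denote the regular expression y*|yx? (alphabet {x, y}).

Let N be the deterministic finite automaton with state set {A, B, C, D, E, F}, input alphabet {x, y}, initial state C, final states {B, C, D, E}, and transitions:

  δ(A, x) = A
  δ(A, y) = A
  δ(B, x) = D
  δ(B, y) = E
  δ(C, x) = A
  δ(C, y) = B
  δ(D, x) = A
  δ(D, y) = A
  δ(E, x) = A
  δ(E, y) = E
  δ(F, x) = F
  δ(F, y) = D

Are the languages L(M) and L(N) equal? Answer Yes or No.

Converting the expression M to a DFA (subset construction, then merging equivalent states) gives the minimal DFA with states {m0, m1, m2, m3, m4}, start state m0, accepting states {m0, m2, m3, m4} and transitions m0: x→m1, y→m2; m1: x→m1, y→m1; m2: x→m3, y→m4; m3: x→m1, y→m1; m4: x→m1, y→m4.
Exploring the product automaton M × N from the start pair (m0, C), following both machines on each input symbol, reaches 5 state pairs: (m0, C), (m1, A), (m2, B), (m3, D), (m4, E).
M accepts in {m0, m2, m3, m4} and N accepts in {B, C, D, E}. In every reachable pair the two components are either both accepting — (m0, C), (m2, B), (m3, D), (m4, E) — or both non-accepting, so no string is accepted by exactly one of the machines: L(M) \ L(N) and L(N) \ L(M) are both empty.
Hence every string is accepted by M iff it is accepted by N, and the two languages coincide.

Yes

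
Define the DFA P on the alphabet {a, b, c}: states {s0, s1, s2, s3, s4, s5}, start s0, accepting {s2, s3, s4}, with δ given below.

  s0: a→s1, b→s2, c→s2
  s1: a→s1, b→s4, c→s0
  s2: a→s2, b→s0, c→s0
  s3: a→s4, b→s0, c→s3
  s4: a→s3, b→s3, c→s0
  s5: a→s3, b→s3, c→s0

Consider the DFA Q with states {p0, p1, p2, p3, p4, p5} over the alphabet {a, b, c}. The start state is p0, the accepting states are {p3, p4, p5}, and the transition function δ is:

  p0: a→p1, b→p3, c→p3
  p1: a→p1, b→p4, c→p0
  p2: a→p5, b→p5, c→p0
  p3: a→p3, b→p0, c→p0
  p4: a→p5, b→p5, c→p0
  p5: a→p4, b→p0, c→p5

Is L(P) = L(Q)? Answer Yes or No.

Yes

Exploring the product automaton P × Q from the start pair (s0, p0), following both machines on each input symbol, reaches 5 state pairs: (s0, p0), (s1, p1), (s2, p3), (s4, p4), (s3, p5).
P accepts in {s2, s3, s4} and Q accepts in {p3, p4, p5}. In every reachable pair the two components are either both accepting — (s2, p3), (s4, p4), (s3, p5) — or both non-accepting, so no string is accepted by exactly one of the machines: L(P) \ L(Q) and L(Q) \ L(P) are both empty.
Hence every string is accepted by P iff it is accepted by Q, and the two languages coincide.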